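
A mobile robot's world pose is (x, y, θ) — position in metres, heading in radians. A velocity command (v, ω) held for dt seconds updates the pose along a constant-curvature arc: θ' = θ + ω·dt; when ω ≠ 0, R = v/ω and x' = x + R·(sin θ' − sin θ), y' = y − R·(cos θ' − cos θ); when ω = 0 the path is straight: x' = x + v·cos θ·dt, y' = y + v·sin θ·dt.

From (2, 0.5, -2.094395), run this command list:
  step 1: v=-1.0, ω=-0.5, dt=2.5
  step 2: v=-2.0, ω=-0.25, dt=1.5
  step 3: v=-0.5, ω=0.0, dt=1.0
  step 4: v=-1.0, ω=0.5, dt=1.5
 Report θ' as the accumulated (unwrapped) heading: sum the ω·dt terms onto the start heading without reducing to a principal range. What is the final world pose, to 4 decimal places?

step 1: θ'=-3.3444 (R=2.0000) → pose (4.1349, 1.4590, -3.3444)
step 2: θ'=-3.7194 (R=8.0000) → pose (6.8930, 0.3243, -3.7194)
step 3: θ'=-3.7194 (straight) → pose (7.3119, 0.0512, -3.7194)
step 4: θ'=-2.9694 (R=-2.0000) → pose (8.7469, -0.2439, -2.9694)

(8.7469, -0.2439, -2.9694)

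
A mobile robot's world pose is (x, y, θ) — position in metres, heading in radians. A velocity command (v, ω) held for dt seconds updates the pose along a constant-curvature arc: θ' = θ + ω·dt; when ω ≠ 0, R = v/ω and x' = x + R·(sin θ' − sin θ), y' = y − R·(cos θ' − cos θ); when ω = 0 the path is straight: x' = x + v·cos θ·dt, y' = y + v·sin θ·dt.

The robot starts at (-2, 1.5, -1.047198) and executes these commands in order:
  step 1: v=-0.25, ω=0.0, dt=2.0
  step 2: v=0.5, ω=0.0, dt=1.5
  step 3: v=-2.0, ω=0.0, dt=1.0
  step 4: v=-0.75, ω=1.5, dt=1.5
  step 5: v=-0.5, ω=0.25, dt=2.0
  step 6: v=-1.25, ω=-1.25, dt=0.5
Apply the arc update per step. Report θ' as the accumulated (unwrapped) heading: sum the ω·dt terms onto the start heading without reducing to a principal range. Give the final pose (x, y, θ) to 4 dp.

step 1: θ'=-1.0472 (straight) → pose (-2.2500, 1.9330, -1.0472)
step 2: θ'=-1.0472 (straight) → pose (-1.8750, 1.2835, -1.0472)
step 3: θ'=-1.0472 (straight) → pose (-2.8750, 3.0155, -1.0472)
step 4: θ'=1.2028 (R=-0.5000) → pose (-3.7745, 2.9454, 1.2028)
step 5: θ'=1.7028 (R=-2.0000) → pose (-3.8910, 1.9627, 1.7028)
step 6: θ'=1.0778 (R=1.0000) → pose (-4.0014, 1.3578, 1.0778)

(-4.0014, 1.3578, 1.0778)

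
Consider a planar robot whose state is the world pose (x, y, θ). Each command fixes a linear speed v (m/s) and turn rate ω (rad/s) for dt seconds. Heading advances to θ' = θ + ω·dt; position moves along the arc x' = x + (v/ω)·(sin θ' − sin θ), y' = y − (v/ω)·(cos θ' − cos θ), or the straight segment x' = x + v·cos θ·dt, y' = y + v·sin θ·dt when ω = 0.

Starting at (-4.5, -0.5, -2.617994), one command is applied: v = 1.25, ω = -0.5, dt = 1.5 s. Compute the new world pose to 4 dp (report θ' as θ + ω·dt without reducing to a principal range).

(-6.3112, -0.7711, -3.3680)

θ' = -2.6180 + -0.5·1.5 = -3.3680
R = v/ω = 1.25/-0.5 = -2.5000
x' = -4.5 + -2.5000·(sin -3.3680 − sin -2.6180) = -6.3112
y' = -0.5 − -2.5000·(cos -3.3680 − cos -2.6180) = -0.7711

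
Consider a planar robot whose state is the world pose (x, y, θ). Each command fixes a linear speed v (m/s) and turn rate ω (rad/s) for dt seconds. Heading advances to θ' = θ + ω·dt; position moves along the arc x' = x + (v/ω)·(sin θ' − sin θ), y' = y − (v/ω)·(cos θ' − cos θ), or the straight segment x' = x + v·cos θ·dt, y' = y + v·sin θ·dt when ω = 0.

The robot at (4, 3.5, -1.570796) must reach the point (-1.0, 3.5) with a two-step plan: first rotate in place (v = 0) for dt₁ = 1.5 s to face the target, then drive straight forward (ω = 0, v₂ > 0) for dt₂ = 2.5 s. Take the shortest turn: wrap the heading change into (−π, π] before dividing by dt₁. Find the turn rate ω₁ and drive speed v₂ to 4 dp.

ω₁ = -1.0472, v₂ = 2.0000

heading to target = atan2(3.5−3.5, -1−4) = 3.1416
Δθ = wrap(3.1416 − -1.5708) = -1.5708; ω₁ = Δθ/dt₁ = -1.0472
distance = √((-1−4)² + (3.5−3.5)²) = 5.0000; v₂ = distance/dt₂ = 2.0000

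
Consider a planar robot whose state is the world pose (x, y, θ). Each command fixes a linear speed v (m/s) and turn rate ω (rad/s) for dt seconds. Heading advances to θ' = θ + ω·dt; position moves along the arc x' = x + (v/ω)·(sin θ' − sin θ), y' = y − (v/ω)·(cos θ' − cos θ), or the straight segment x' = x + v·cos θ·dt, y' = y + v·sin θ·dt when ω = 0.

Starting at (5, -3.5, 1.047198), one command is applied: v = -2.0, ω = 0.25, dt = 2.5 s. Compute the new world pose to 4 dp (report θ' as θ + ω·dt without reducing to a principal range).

(3.9693, -8.3098, 1.6722)

θ' = 1.0472 + 0.25·2.5 = 1.6722
R = v/ω = -2.0/0.25 = -8.0000
x' = 5 + -8.0000·(sin 1.6722 − sin 1.0472) = 3.9693
y' = -3.5 − -8.0000·(cos 1.6722 − cos 1.0472) = -8.3098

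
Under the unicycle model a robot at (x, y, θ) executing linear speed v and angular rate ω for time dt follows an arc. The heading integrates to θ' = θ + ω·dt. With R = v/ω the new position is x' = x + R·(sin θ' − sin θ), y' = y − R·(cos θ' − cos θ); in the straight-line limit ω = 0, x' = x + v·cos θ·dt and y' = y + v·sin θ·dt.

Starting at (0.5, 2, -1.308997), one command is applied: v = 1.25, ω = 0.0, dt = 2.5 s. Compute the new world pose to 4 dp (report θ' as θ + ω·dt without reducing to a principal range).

θ' = -1.3090 + 0.0·2.5 = -1.3090
ω = 0 → straight: x' = 0.5 + 1.25·cos(-1.3090)·2.5 = 1.3088
y' = 2 + 1.25·sin(-1.3090)·2.5 = -1.0185

(1.3088, -1.0185, -1.3090)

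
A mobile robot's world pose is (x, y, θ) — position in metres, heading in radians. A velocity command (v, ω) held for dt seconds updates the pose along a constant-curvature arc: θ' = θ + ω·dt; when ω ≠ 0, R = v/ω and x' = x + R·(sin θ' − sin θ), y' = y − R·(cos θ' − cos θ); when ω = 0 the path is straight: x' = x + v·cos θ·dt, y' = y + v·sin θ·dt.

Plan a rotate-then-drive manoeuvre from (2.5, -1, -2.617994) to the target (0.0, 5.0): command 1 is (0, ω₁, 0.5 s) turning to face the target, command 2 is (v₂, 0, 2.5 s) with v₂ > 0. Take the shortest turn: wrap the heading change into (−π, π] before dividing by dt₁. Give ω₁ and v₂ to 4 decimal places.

heading to target = atan2(5−-1, 0−2.5) = 1.9656
Δθ = wrap(1.9656 − -2.6180) = -1.6996; ω₁ = Δθ/dt₁ = -3.3992
distance = √((0−2.5)² + (5−-1)²) = 6.5000; v₂ = distance/dt₂ = 2.6000

ω₁ = -3.3992, v₂ = 2.6000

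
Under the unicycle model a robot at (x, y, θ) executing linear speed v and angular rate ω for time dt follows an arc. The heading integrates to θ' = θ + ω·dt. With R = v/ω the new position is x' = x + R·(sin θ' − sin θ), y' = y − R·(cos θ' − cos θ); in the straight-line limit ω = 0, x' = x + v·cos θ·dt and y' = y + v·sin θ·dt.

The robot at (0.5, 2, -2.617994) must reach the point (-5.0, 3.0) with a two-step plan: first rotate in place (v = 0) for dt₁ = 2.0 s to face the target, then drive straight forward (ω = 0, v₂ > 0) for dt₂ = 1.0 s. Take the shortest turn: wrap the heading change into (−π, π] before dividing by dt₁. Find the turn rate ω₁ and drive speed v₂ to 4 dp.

ω₁ = -0.3517, v₂ = 5.5902

heading to target = atan2(3−2, -5−0.5) = 2.9617
Δθ = wrap(2.9617 − -2.6180) = -0.7035; ω₁ = Δθ/dt₁ = -0.3517
distance = √((-5−0.5)² + (3−2)²) = 5.5902; v₂ = distance/dt₂ = 5.5902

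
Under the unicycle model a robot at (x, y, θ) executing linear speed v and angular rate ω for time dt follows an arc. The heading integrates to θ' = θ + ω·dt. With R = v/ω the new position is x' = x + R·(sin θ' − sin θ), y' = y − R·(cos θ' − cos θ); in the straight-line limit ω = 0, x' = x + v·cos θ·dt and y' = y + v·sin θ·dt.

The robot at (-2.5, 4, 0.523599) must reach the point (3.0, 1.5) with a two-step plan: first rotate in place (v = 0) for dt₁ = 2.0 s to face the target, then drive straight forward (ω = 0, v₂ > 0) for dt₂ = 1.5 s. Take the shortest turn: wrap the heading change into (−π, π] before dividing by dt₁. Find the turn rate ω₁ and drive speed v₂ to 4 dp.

ω₁ = -0.4751, v₂ = 4.0277

heading to target = atan2(1.5−4, 3−-2.5) = -0.4266
Δθ = wrap(-0.4266 − 0.5236) = -0.9502; ω₁ = Δθ/dt₁ = -0.4751
distance = √((3−-2.5)² + (1.5−4)²) = 6.0415; v₂ = distance/dt₂ = 4.0277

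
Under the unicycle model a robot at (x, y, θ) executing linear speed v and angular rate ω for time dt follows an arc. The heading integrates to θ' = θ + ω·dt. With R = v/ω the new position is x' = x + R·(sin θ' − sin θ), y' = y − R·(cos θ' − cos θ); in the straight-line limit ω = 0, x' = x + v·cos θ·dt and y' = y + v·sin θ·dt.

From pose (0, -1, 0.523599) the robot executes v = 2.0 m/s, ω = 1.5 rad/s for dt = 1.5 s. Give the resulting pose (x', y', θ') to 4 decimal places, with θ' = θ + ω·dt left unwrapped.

(-0.1870, 1.3988, 2.7736)

θ' = 0.5236 + 1.5·1.5 = 2.7736
R = v/ω = 2.0/1.5 = 1.3333
x' = 0 + 1.3333·(sin 2.7736 − sin 0.5236) = -0.1870
y' = -1 − 1.3333·(cos 2.7736 − cos 0.5236) = 1.3988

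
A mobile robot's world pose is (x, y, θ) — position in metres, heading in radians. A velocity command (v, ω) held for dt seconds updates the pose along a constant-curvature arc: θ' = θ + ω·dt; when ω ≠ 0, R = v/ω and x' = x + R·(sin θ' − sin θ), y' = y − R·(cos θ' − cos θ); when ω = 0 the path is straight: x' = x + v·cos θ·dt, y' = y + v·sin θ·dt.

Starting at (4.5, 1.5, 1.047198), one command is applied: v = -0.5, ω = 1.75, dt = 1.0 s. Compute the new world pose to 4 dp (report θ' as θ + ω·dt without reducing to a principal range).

(4.6510, 1.0882, 2.7972)

θ' = 1.0472 + 1.75·1.0 = 2.7972
R = v/ω = -0.5/1.75 = -0.2857
x' = 4.5 + -0.2857·(sin 2.7972 − sin 1.0472) = 4.6510
y' = 1.5 − -0.2857·(cos 2.7972 − cos 1.0472) = 1.0882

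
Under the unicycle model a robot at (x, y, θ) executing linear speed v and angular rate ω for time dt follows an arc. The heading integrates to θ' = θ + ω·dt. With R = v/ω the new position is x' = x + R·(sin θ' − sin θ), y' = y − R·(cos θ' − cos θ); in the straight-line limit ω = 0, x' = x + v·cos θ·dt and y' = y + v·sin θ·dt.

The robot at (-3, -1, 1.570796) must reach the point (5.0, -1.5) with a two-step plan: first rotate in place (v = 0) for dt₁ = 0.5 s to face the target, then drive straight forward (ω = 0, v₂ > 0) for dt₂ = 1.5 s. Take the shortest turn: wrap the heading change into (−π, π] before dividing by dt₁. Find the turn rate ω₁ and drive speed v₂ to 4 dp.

ω₁ = -3.2664, v₂ = 5.3437

heading to target = atan2(-1.5−-1, 5−-3) = -0.0624
Δθ = wrap(-0.0624 − 1.5708) = -1.6332; ω₁ = Δθ/dt₁ = -3.2664
distance = √((5−-3)² + (-1.5−-1)²) = 8.0156; v₂ = distance/dt₂ = 5.3437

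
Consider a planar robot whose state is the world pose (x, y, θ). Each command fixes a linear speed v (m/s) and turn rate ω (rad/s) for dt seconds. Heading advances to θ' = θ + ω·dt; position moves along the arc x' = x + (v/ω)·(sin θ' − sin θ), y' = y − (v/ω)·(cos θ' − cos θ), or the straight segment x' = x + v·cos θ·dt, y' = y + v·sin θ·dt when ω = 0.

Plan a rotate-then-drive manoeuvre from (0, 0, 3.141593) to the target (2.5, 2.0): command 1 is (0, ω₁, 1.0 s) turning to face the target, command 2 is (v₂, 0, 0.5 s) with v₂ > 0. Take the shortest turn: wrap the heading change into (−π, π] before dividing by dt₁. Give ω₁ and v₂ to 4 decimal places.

heading to target = atan2(2−0, 2.5−0) = 0.6747
Δθ = wrap(0.6747 − 3.1416) = -2.4669; ω₁ = Δθ/dt₁ = -2.4669
distance = √((2.5−0)² + (2−0)²) = 3.2016; v₂ = distance/dt₂ = 6.4031

ω₁ = -2.4669, v₂ = 6.4031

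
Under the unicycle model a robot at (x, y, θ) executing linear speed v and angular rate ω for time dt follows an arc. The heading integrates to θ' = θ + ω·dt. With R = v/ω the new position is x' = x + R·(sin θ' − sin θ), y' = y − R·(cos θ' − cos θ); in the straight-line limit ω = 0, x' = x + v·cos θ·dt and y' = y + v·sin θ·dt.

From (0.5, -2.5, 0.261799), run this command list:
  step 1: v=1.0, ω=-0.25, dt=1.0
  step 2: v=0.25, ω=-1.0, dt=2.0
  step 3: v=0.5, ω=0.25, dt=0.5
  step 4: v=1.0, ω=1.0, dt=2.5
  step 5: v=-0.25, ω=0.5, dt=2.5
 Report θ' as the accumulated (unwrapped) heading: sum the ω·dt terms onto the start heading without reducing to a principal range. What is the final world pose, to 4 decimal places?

(3.0070, -4.5992, 1.8868)

step 1: θ'=0.0118 (R=-4.0000) → pose (1.4881, -2.3640, 0.0118)
step 2: θ'=-1.9882 (R=-0.2500) → pose (1.7196, -2.7153, -1.9882)
step 3: θ'=-1.8632 (R=2.0000) → pose (1.6327, -2.9496, -1.8632)
step 4: θ'=0.6368 (R=1.0000) → pose (3.1849, -4.0418, 0.6368)
step 5: θ'=1.8868 (R=-0.5000) → pose (3.0070, -4.5992, 1.8868)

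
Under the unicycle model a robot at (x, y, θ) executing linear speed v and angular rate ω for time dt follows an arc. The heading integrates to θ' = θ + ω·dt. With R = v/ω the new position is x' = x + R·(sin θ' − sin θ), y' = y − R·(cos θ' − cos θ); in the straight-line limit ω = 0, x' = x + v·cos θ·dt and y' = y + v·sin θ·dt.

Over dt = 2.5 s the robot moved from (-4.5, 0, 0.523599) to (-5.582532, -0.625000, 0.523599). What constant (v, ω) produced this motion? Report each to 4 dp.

Δθ = 0.523599 − 0.523599 = 0.000000
ω = Δθ/dt = 0.000000/2.5 = 0.0000
ω = 0 → v = (Δx·cos θ + Δy·sin θ)/dt = -0.5000

v = -0.5000, ω = 0.0000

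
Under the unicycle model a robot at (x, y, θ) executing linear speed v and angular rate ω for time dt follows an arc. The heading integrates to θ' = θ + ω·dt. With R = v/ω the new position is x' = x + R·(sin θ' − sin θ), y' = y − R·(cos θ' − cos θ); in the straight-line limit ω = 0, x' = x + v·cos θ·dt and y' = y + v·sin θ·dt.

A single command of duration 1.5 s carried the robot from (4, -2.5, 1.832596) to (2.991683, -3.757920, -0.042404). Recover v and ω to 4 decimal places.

v = -1.2500, ω = -1.2500

Δθ = -0.042404 − 1.832596 = -1.875000
ω = Δθ/dt = -1.875000/1.5 = -1.2500
R = −Δy/(cos θ' − cos θ) = 1.0000
v = R·ω = 1.0000·-1.2500 = -1.2500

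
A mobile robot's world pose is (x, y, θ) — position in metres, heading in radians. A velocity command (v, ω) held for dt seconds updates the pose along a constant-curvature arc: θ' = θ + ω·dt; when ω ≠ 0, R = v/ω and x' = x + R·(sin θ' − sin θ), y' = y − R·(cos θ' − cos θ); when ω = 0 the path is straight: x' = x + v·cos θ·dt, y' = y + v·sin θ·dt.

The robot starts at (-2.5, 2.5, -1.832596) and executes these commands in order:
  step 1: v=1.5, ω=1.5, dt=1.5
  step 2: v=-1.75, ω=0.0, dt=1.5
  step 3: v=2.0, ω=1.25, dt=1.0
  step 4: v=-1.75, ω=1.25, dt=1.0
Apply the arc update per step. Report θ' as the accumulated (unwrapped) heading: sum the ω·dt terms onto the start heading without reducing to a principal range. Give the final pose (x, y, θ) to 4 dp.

step 1: θ'=0.4174 (R=1.0000) → pose (-1.1287, 1.3270, 0.4174)
step 2: θ'=0.4174 (straight) → pose (-3.5283, 0.2629, 0.4174)
step 3: θ'=1.6674 (R=1.6000) → pose (-2.5844, 1.8799, 1.6674)
step 4: θ'=2.9174 (R=-1.4000) → pose (-1.5022, 0.6499, 2.9174)

(-1.5022, 0.6499, 2.9174)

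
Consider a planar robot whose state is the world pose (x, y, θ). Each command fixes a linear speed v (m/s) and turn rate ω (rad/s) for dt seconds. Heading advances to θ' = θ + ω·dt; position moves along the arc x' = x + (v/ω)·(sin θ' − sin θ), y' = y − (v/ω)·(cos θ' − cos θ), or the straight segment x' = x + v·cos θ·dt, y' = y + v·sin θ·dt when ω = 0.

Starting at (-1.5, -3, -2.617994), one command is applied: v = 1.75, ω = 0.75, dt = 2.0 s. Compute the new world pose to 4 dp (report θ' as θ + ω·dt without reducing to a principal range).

θ' = -2.6180 + 0.75·2.0 = -1.1180
R = v/ω = 1.75/0.75 = 2.3333
x' = -1.5 + 2.3333·(sin -1.1180 − sin -2.6180) = -2.4315
y' = -3 − 2.3333·(cos -1.1180 − cos -2.6180) = -6.0415

(-2.4315, -6.0415, -1.1180)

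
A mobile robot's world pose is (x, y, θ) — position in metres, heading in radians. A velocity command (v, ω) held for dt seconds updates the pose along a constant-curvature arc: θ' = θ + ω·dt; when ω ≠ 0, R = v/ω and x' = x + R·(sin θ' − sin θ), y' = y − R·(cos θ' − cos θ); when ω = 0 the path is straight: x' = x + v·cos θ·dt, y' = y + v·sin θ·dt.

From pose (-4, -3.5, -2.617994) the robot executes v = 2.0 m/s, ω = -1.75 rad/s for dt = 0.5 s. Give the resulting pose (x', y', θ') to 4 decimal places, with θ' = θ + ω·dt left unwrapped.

θ' = -2.6180 + -1.75·0.5 = -3.4930
R = v/ω = 2.0/-1.75 = -1.1429
x' = -4 + -1.1429·(sin -3.4930 − sin -2.6180) = -4.9648
y' = -3.5 − -1.1429·(cos -3.4930 − cos -2.6180) = -3.5833

(-4.9648, -3.5833, -3.4930)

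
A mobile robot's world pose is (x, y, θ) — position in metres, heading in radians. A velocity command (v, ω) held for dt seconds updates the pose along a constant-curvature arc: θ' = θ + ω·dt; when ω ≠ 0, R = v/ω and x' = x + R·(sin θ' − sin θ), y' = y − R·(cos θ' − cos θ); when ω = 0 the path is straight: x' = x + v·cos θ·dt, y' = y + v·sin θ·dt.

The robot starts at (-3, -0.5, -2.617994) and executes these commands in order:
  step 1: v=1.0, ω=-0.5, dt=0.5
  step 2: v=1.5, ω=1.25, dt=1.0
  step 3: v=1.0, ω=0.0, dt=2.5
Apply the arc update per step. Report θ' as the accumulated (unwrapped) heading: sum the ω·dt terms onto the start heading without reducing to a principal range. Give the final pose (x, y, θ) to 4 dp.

(-4.4520, -4.2895, -1.6180)

step 1: θ'=-2.8680 (R=-2.0000) → pose (-3.4596, -0.6936, -2.8680)
step 2: θ'=-1.6180 (R=1.2000) → pose (-4.3340, -1.7923, -1.6180)
step 3: θ'=-1.6180 (straight) → pose (-4.4520, -4.2895, -1.6180)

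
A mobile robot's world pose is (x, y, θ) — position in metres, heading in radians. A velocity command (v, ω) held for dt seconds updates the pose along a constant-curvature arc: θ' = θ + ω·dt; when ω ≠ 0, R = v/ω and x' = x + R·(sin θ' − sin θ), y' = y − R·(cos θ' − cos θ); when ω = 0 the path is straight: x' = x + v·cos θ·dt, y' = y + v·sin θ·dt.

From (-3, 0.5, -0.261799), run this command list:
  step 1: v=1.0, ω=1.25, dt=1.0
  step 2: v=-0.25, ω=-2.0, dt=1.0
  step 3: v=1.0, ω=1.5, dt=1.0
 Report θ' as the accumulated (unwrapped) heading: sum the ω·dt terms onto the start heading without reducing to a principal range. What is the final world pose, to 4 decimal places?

(-1.4574, 0.5998, 0.4882)

step 1: θ'=0.9882 (R=0.8000) → pose (-2.1249, 0.8326, 0.9882)
step 2: θ'=-1.0118 (R=0.1250) → pose (-2.3353, 0.8351, -1.0118)
step 3: θ'=0.4882 (R=0.6667) → pose (-1.4574, 0.5998, 0.4882)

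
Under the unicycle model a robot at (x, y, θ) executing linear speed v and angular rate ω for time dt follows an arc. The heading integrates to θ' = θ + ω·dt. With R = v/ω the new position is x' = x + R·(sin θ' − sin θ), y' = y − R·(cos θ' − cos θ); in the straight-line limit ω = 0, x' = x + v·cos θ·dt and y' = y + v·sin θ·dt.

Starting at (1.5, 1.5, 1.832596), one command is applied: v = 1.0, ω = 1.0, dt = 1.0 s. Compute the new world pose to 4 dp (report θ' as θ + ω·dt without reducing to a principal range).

θ' = 1.8326 + 1.0·1.0 = 2.8326
R = v/ω = 1.0/1.0 = 1.0000
x' = 1.5 + 1.0000·(sin 2.8326 − sin 1.8326) = 0.8382
y' = 1.5 − 1.0000·(cos 2.8326 − cos 1.8326) = 2.1938

(0.8382, 2.1938, 2.8326)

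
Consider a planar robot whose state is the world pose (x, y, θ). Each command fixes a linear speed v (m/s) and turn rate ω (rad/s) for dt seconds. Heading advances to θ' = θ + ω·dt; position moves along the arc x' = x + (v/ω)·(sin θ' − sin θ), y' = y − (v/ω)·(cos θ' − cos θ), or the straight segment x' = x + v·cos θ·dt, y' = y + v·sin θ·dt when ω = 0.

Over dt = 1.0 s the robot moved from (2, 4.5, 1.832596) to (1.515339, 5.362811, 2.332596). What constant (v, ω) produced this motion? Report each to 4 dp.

v = 1.0000, ω = 0.5000

Δθ = 2.332596 − 1.832596 = 0.500000
ω = Δθ/dt = 0.500000/1.0 = 0.5000
R = −Δy/(cos θ' − cos θ) = 2.0000
v = R·ω = 2.0000·0.5000 = 1.0000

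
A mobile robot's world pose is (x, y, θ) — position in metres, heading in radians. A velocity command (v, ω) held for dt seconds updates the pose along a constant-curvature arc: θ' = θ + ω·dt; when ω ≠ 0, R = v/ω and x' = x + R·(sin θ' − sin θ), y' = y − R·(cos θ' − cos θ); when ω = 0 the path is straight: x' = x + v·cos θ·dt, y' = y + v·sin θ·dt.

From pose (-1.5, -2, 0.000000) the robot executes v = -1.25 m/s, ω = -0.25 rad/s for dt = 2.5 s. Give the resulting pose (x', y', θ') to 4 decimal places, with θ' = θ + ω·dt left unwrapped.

θ' = 0.0000 + -0.25·2.5 = -0.6250
R = v/ω = -1.25/-0.25 = 5.0000
x' = -1.5 + 5.0000·(sin -0.6250 − sin 0.0000) = -4.4255
y' = -2 − 5.0000·(cos -0.6250 − cos 0.0000) = -1.0548

(-4.4255, -1.0548, -0.6250)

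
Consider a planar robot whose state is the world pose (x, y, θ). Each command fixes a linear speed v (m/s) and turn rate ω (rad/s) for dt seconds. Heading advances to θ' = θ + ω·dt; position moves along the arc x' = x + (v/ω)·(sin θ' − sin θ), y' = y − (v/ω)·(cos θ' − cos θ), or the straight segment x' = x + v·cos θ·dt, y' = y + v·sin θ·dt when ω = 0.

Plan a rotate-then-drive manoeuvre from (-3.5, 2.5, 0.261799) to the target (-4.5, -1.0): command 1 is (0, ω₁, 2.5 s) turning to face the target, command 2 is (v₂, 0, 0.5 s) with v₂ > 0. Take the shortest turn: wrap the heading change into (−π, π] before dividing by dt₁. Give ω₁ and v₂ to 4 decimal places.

ω₁ = -0.8444, v₂ = 7.2801

heading to target = atan2(-1−2.5, -4.5−-3.5) = -1.8491
Δθ = wrap(-1.8491 − 0.2618) = -2.1109; ω₁ = Δθ/dt₁ = -0.8444
distance = √((-4.5−-3.5)² + (-1−2.5)²) = 3.6401; v₂ = distance/dt₂ = 7.2801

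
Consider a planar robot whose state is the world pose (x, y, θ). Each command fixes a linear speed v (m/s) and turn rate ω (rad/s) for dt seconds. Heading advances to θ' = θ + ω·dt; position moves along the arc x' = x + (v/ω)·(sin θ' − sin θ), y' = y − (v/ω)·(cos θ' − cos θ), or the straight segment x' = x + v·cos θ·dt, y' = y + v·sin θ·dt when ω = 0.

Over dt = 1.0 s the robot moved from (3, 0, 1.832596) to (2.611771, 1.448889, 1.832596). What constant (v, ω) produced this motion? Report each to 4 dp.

v = 1.5000, ω = 0.0000

Δθ = 1.832596 − 1.832596 = 0.000000
ω = Δθ/dt = 0.000000/1.0 = 0.0000
ω = 0 → v = (Δx·cos θ + Δy·sin θ)/dt = 1.5000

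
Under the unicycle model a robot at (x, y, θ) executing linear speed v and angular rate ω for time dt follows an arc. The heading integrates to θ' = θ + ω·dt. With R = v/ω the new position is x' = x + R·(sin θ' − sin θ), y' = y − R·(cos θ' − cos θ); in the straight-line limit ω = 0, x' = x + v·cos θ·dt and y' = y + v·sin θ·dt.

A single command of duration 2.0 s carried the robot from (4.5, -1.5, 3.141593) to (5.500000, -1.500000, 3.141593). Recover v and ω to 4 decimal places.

Δθ = 3.141593 − 3.141593 = 0.000000
ω = Δθ/dt = 0.000000/2.0 = 0.0000
ω = 0 → v = (Δx·cos θ + Δy·sin θ)/dt = -0.5000

v = -0.5000, ω = 0.0000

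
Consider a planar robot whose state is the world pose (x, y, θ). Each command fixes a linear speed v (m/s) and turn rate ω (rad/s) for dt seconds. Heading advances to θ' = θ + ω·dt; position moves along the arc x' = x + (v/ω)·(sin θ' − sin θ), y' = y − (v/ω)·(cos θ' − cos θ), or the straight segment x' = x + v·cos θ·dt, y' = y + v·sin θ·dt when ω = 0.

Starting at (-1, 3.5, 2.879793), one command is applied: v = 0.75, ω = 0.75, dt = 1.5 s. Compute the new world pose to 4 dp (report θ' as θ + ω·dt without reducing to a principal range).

(-2.0187, 3.1841, 4.0048)

θ' = 2.8798 + 0.75·1.5 = 4.0048
R = v/ω = 0.75/0.75 = 1.0000
x' = -1 + 1.0000·(sin 4.0048 − sin 2.8798) = -2.0187
y' = 3.5 − 1.0000·(cos 4.0048 − cos 2.8798) = 3.1841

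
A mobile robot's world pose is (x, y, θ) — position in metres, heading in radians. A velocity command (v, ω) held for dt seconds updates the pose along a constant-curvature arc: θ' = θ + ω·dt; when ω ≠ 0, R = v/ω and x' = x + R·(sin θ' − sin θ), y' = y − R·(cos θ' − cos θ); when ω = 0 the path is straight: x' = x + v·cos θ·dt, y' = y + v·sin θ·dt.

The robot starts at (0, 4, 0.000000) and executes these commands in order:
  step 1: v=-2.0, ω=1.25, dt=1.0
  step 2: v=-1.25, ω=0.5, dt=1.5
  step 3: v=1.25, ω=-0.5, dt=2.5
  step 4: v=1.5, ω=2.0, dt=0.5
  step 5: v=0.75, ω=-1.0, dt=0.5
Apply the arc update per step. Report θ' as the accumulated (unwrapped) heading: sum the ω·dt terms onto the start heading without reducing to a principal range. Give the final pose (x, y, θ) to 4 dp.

step 1: θ'=1.2500 (R=-1.6000) → pose (-1.5184, 2.9045, 1.2500)
step 2: θ'=2.0000 (R=-2.5000) → pose (-1.4192, 1.0758, 2.0000)
step 3: θ'=0.7500 (R=-2.5000) → pose (-0.8500, 3.9454, 0.7500)
step 4: θ'=1.7500 (R=0.7500) → pose (-0.6233, 4.6279, 1.7500)
step 5: θ'=1.2500 (R=-0.7500) → pose (-0.5970, 4.9981, 1.2500)

(-0.5970, 4.9981, 1.2500)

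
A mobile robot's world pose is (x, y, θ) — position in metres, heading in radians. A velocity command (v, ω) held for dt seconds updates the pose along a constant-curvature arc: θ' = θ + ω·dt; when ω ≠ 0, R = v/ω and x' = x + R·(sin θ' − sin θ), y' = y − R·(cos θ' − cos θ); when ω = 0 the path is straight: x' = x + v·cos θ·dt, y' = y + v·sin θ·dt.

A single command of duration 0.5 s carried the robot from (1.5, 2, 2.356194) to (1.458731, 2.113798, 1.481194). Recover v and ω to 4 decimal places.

Δθ = 1.481194 − 2.356194 = -0.875000
ω = Δθ/dt = -0.875000/0.5 = -1.7500
R = −Δy/(cos θ' − cos θ) = -0.1429
v = R·ω = -0.1429·-1.7500 = 0.2500

v = 0.2500, ω = -1.7500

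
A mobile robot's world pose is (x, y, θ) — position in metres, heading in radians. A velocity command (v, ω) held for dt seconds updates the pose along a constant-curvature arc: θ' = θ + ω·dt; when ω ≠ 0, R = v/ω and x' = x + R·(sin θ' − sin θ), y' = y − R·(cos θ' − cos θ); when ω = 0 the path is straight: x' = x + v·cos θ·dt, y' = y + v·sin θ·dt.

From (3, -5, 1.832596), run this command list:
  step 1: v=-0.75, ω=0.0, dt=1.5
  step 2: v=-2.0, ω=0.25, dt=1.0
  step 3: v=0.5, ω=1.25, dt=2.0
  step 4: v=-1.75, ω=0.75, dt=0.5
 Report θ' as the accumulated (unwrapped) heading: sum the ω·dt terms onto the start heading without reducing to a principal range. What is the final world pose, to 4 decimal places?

(3.2481, -7.2098, 4.9576)

step 1: θ'=1.8326 (straight) → pose (3.2912, -6.0867, 1.8326)
step 2: θ'=2.0826 (R=-8.0000) → pose (4.0437, -7.9341, 2.0826)
step 3: θ'=4.5826 (R=0.4000) → pose (3.2983, -8.0782, 4.5826)
step 4: θ'=4.9576 (R=-2.3333) → pose (3.2481, -7.2098, 4.9576)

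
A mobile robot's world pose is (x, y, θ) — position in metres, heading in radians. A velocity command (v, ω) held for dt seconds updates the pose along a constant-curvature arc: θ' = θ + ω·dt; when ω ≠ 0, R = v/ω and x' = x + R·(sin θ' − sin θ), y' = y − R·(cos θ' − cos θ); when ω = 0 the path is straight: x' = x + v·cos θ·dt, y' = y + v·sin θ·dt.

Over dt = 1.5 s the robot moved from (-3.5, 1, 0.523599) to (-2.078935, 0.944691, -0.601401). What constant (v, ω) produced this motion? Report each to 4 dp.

v = 1.0000, ω = -0.7500

Δθ = -0.601401 − 0.523599 = -1.125000
ω = Δθ/dt = -1.125000/1.5 = -0.7500
R = Δx/(sin θ' − sin θ) = -1.3333
v = R·ω = -1.3333·-0.7500 = 1.0000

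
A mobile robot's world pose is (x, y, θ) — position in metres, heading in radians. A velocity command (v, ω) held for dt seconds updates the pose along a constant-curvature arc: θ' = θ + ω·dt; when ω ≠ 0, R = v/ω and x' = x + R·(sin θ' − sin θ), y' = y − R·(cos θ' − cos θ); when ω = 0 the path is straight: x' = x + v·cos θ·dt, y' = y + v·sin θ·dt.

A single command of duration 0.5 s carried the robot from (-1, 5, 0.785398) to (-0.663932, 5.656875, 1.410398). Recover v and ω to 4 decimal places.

v = 1.5000, ω = 1.2500

Δθ = 1.410398 − 0.785398 = 0.625000
ω = Δθ/dt = 0.625000/0.5 = 1.2500
R = −Δy/(cos θ' − cos θ) = 1.2000
v = R·ω = 1.2000·1.2500 = 1.5000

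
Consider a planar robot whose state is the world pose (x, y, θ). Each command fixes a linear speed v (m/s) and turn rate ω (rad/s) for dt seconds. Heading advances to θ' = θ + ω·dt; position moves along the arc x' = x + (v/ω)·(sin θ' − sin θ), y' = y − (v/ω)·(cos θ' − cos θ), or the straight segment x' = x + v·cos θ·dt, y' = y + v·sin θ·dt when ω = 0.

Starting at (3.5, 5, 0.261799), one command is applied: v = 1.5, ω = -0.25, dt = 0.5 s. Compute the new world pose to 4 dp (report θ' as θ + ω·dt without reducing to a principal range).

θ' = 0.2618 + -0.25·0.5 = 0.1368
R = v/ω = 1.5/-0.25 = -6.0000
x' = 3.5 + -6.0000·(sin 0.1368 − sin 0.2618) = 4.2347
y' = 5 − -6.0000·(cos 0.1368 − cos 0.2618) = 5.1484

(4.2347, 5.1484, 0.1368)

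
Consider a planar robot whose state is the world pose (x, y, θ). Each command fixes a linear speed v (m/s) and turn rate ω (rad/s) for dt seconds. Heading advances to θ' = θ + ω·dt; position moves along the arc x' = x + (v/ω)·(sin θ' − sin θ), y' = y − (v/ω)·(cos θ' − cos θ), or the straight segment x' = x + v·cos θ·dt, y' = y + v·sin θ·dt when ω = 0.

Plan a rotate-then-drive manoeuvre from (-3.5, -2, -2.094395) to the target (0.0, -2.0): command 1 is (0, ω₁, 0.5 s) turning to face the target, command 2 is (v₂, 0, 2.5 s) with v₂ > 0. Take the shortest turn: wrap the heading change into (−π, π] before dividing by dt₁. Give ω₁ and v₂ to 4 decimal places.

ω₁ = 4.1888, v₂ = 1.4000

heading to target = atan2(-2−-2, 0−-3.5) = 0.0000
Δθ = wrap(0.0000 − -2.0944) = 2.0944; ω₁ = Δθ/dt₁ = 4.1888
distance = √((0−-3.5)² + (-2−-2)²) = 3.5000; v₂ = distance/dt₂ = 1.4000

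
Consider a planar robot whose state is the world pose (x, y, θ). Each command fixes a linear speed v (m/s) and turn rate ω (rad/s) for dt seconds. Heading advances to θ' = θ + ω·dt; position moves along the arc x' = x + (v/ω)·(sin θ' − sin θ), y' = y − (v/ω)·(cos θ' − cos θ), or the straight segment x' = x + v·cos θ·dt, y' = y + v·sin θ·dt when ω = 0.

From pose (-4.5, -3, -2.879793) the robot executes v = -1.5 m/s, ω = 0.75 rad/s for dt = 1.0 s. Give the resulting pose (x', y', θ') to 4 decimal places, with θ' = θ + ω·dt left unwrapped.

θ' = -2.8798 + 0.75·1.0 = -2.1298
R = v/ω = -1.5/0.75 = -2.0000
x' = -4.5 + -2.0000·(sin -2.1298 − sin -2.8798) = -3.3221
y' = -3 − -2.0000·(cos -2.1298 − cos -2.8798) = -2.1288

(-3.3221, -2.1288, -2.1298)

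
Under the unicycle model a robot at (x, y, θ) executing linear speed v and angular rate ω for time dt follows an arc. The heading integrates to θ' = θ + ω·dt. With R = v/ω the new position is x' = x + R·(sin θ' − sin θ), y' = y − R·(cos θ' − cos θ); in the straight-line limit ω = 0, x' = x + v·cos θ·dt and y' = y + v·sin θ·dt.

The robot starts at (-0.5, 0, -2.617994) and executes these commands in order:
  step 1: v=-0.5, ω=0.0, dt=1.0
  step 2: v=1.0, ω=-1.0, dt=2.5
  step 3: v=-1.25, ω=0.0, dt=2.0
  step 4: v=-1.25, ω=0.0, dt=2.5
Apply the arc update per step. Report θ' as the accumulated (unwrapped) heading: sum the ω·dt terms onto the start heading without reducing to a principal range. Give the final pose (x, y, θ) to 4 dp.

step 1: θ'=-2.6180 (straight) → pose (-0.0670, 0.2500, -2.6180)
step 2: θ'=-5.1180 (R=-1.0000) → pose (-1.4859, 1.5106, -5.1180)
step 3: θ'=-5.1180 (straight) → pose (-2.4723, -0.7866, -5.1180)
step 4: θ'=-5.1180 (straight) → pose (-3.7053, -3.6580, -5.1180)

(-3.7053, -3.6580, -5.1180)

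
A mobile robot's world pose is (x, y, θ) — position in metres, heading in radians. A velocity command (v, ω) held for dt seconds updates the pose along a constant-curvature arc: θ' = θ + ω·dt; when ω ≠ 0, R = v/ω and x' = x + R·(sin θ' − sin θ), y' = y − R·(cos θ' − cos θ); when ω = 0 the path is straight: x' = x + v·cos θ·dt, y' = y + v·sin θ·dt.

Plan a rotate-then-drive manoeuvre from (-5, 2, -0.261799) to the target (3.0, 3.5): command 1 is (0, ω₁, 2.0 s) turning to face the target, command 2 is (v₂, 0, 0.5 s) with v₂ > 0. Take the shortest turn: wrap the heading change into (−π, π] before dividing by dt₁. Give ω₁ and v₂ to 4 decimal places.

ω₁ = 0.2236, v₂ = 16.2788

heading to target = atan2(3.5−2, 3−-5) = 0.1853
Δθ = wrap(0.1853 − -0.2618) = 0.4471; ω₁ = Δθ/dt₁ = 0.2236
distance = √((3−-5)² + (3.5−2)²) = 8.1394; v₂ = distance/dt₂ = 16.2788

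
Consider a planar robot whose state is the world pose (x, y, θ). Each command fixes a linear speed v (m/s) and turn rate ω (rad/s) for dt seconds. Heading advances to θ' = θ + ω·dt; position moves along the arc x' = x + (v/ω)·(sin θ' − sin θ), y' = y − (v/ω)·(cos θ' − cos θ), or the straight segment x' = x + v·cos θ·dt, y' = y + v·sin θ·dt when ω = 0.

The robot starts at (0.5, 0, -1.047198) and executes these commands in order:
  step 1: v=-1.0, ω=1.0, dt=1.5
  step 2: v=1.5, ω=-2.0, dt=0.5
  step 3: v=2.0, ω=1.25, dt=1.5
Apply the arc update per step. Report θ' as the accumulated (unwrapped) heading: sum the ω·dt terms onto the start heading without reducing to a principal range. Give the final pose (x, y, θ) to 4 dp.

step 1: θ'=0.4528 (R=-1.0000) → pose (-0.8035, 0.3992, 0.4528)
step 2: θ'=-0.5472 (R=-0.7500) → pose (-0.0852, 0.3653, -0.5472)
step 3: θ'=1.3278 (R=1.6000) → pose (2.3003, 1.3467, 1.3278)

(2.3003, 1.3467, 1.3278)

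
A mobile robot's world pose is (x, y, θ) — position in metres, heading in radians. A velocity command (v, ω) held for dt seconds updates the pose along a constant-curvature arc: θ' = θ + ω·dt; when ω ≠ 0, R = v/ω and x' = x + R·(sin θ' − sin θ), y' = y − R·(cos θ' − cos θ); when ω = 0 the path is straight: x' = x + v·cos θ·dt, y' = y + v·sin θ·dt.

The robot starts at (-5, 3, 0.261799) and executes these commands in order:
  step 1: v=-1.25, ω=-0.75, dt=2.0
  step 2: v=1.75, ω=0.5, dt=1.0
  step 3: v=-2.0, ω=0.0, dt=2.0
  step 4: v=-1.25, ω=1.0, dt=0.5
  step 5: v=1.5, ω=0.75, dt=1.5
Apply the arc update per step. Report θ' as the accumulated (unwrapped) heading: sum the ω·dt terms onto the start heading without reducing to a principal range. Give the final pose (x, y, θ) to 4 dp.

step 1: θ'=-1.2382 (R=1.6667) → pose (-7.0067, 4.0657, -1.2382)
step 2: θ'=-0.7382 (R=3.5000) → pose (-6.0539, 2.6196, -0.7382)
step 3: θ'=-0.7382 (straight) → pose (-9.0126, 5.3114, -0.7382)
step 4: θ'=-0.2382 (R=-1.2500) → pose (-9.5588, 5.6015, -0.2382)
step 5: θ'=0.8868 (R=2.0000) → pose (-7.5368, 6.2812, 0.8868)

(-7.5368, 6.2812, 0.8868)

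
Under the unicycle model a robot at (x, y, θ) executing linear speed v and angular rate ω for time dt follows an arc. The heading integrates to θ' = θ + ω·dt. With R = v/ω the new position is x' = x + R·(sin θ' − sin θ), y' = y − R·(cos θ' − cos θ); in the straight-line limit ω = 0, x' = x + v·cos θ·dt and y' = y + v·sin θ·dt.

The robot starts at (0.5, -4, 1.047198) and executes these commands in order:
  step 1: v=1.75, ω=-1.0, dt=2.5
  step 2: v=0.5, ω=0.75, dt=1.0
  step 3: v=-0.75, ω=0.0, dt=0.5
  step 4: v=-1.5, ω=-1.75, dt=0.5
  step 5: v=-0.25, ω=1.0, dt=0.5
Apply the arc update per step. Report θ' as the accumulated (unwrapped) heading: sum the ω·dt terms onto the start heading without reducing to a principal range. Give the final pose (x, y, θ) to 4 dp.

(3.3655, -4.0767, -1.0778)

step 1: θ'=-1.4528 (R=-1.7500) → pose (3.7534, -4.6690, -1.4528)
step 2: θ'=-0.7028 (R=0.6667) → pose (3.9845, -5.0992, -0.7028)
step 3: θ'=-0.7028 (straight) → pose (3.6984, -4.8568, -0.7028)
step 4: θ'=-1.5778 (R=0.8571) → pose (3.3953, -4.1968, -1.5778)
step 5: θ'=-1.0778 (R=-0.2500) → pose (3.3655, -4.0767, -1.0778)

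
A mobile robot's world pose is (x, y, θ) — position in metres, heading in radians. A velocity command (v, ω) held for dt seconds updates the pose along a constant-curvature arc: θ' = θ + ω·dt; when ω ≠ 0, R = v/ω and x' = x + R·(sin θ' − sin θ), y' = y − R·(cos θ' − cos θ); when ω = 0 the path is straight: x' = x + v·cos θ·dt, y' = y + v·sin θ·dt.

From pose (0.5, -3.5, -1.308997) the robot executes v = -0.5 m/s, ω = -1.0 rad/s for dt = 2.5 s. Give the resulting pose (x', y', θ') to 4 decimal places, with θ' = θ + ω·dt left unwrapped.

(1.2924, -2.9779, -3.8090)

θ' = -1.3090 + -1.0·2.5 = -3.8090
R = v/ω = -0.5/-1.0 = 0.5000
x' = 0.5 + 0.5000·(sin -3.8090 − sin -1.3090) = 1.2924
y' = -3.5 − 0.5000·(cos -3.8090 − cos -1.3090) = -2.9779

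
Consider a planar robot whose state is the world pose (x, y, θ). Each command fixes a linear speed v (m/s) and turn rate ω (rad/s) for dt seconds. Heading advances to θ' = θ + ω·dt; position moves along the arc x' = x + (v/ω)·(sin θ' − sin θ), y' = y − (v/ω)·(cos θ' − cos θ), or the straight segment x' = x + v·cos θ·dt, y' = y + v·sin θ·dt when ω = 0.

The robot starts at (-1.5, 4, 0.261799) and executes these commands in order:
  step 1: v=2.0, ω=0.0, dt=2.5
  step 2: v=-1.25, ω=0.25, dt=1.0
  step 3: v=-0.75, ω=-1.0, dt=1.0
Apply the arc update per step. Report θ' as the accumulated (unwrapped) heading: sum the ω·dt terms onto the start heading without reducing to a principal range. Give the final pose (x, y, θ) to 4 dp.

(1.4559, 4.8153, -0.4882)

step 1: θ'=0.2618 (straight) → pose (3.3296, 5.2941, 0.2618)
step 2: θ'=0.5118 (R=-5.0000) → pose (2.1750, 4.8238, 0.5118)
step 3: θ'=-0.4882 (R=0.7500) → pose (1.4559, 4.8153, -0.4882)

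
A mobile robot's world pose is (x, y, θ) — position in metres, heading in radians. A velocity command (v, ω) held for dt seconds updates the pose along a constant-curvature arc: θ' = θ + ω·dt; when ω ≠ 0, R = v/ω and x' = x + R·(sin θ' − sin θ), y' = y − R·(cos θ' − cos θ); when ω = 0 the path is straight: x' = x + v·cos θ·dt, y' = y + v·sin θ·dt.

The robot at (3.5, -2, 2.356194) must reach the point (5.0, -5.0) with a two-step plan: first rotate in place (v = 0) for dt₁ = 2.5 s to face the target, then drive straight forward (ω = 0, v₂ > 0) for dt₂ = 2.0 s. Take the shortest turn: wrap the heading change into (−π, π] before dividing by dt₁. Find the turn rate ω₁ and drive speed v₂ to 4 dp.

heading to target = atan2(-5−-2, 5−3.5) = -1.1071
Δθ = wrap(-1.1071 − 2.3562) = 2.8198; ω₁ = Δθ/dt₁ = 1.1279
distance = √((5−3.5)² + (-5−-2)²) = 3.3541; v₂ = distance/dt₂ = 1.6771

ω₁ = 1.1279, v₂ = 1.6771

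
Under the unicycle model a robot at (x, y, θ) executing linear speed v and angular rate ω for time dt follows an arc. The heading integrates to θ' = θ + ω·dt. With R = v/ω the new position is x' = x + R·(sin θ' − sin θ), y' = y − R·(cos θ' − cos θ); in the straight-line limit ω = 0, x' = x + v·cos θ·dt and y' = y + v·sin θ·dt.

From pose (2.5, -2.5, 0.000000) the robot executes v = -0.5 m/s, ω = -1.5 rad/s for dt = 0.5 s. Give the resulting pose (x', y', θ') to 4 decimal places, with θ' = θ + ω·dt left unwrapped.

θ' = 0.0000 + -1.5·0.5 = -0.7500
R = v/ω = -0.5/-1.5 = 0.3333
x' = 2.5 + 0.3333·(sin -0.7500 − sin 0.0000) = 2.2728
y' = -2.5 − 0.3333·(cos -0.7500 − cos 0.0000) = -2.4106

(2.2728, -2.4106, -0.7500)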